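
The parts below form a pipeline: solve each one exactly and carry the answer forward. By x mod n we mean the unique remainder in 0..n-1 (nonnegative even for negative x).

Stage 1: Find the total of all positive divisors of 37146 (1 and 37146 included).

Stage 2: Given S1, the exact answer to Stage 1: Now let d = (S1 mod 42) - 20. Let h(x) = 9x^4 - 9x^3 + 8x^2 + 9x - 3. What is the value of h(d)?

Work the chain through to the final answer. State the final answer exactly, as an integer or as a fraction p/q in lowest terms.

Stage 1: 37146 = 2 * 3 * 41 * 151; sigma = (1 + 2) * (1 + 3) * (1 + 41) * (1 + 151) = 3 * 4 * 42 * 152 = 76608; answer 76608
Stage 2: S1 = 76608; d = -20; 9*(-20)^4 - 9*(-20)^3 + 8*(-20)^2 + 9*(-20)^1 - 3 = (1440000) + (72000) + (3200) + (-180) + (-3) = 1515017; answer 1515017

1515017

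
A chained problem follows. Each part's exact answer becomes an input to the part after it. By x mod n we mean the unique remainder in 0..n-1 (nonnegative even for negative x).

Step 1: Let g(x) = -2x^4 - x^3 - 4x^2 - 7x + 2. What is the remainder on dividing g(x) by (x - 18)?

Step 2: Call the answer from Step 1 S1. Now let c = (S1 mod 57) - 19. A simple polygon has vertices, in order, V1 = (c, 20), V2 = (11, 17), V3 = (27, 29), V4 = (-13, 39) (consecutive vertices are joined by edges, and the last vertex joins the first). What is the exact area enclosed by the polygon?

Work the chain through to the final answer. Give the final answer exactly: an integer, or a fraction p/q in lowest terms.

361

Step 1: remainder = value at the root: -2*(18)^4 - 1*(18)^3 - 4*(18)^2 - 7*(18)^1 + 2 = (-209952) + (-5832) + (-1296) + (-126) + (2) = -217204; answer -217204
Step 2: S1 = -217204; c = 4; cross terms: (4*17 - 11*20)=-152, (11*29 - 27*17)=-140, (27*39 - -13*29)=1430, (-13*20 - 4*39)=-416; twice the area = |722| = 722; area = 361; answer 361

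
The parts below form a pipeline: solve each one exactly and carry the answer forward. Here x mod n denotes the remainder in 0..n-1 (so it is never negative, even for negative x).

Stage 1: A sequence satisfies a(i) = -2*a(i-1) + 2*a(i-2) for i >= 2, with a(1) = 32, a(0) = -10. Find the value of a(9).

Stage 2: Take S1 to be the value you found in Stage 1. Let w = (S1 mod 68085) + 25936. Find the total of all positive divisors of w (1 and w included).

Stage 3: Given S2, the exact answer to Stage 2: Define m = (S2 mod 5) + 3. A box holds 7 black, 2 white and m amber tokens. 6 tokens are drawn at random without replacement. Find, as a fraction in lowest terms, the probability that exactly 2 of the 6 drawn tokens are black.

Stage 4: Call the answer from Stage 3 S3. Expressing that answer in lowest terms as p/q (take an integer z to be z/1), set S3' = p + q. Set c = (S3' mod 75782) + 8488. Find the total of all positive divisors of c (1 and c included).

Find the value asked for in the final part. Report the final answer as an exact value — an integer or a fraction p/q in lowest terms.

Stage 1: a(2) = -2*(32) + 2*(-10) = -84; iterating: a(2)=-84, a(3)=232, a(4)=-632, a(5)=1728, a(6)=-4720, a(7)=12896, a(8)=-35232, a(9)=96256; answer 96256
Stage 2: S1 = 96256; w = 54107; 54107 = 61 * 887; sigma = (1 + 61) * (1 + 887) = 62 * 888 = 55056; answer 55056
Stage 3: S2 = 55056; m = 4; total draws C(13,6) = 1716; favorable C(7,2)*C(6,4) = 315; P = 105/572; answer 105/572
Stage 4: S3 = 105/572; threaded value p + q = 677; c = 9165; 9165 = 3 * 5 * 13 * 47; sigma = (1 + 3) * (1 + 5) * (1 + 13) * (1 + 47) = 4 * 6 * 14 * 48 = 16128; answer 16128

16128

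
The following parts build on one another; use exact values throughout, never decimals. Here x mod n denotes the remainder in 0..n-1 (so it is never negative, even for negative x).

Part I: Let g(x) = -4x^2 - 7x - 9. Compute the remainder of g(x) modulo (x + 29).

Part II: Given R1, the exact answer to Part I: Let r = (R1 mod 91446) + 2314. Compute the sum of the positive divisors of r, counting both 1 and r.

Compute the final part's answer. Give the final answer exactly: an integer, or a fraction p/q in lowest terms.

163080

Part I: remainder = value at the root: -4*(-29)^2 - 7*(-29)^1 - 9 = (-3364) + (203) + (-9) = -3170; answer -3170
Part II: R1 = -3170; r = 90590; 90590 = 2 * 5 * 9059; sigma = (1 + 2) * (1 + 5) * (1 + 9059) = 3 * 6 * 9060 = 163080; answer 163080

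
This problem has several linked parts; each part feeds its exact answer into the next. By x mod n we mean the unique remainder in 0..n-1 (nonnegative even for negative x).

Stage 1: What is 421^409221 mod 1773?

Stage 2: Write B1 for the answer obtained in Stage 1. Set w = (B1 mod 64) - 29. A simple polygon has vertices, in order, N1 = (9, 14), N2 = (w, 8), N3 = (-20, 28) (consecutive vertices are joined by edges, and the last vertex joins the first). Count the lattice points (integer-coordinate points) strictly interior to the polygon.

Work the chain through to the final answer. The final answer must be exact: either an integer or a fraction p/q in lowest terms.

Stage 1: squarings mod 1773: 421^1=421, 421^2=1714, 421^4=1708, 421^8=679, 421^16=61, 421^32=175, 421^64=484, 421^128=220, 421^256=529, 421^512=1480, 421^1024=745, 421^2048=76, 421^4096=457, 421^8192=1408, 421^16384=250, 421^32768=445, 421^65536=1222, 421^131072=418, 421^262144=970; 421^409221 = 421^1 * 421^4 * 421^128 * 421^512 * 421^1024 * 421^2048 * 421^4096 * 421^8192 * 421^131072 * 421^262144 = 1414 (mod 1773); answer 1414
Stage 2: B1 = 1414; w = -23; cross terms: (9*8 - -23*14)=394, (-23*28 - -20*8)=-484, (-20*14 - 9*28)=-532; twice the area = |-622| = 622; area = 311; boundary points = 2 + 1 + 1 = 4; strictly interior points = area - boundary/2 + 1 = 310; answer 310

310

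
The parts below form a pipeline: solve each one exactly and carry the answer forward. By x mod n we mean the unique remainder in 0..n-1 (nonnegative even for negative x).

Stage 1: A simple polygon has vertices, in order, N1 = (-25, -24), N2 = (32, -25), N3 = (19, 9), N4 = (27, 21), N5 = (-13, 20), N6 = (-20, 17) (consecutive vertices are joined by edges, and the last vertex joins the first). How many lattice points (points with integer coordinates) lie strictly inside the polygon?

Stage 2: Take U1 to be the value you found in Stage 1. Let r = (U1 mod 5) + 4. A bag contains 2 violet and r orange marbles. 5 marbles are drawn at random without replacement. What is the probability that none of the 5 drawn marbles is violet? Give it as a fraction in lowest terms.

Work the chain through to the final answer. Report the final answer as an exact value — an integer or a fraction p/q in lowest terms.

1/21

Stage 1: cross terms: (-25*-25 - 32*-24)=1393, (32*9 - 19*-25)=763, (19*21 - 27*9)=156, (27*20 - -13*21)=813, (-13*17 - -20*20)=179, (-20*-24 - -25*17)=905; twice the area = |4209| = 4209; area = 4209/2; boundary points = 1 + 1 + 4 + 1 + 1 + 1 = 9; strictly interior points = area - boundary/2 + 1 = 2101; answer 2101
Stage 2: U1 = 2101; r = 5; total draws C(7,5) = 21; favorable C(5,5) = 1; P = 1/21; answer 1/21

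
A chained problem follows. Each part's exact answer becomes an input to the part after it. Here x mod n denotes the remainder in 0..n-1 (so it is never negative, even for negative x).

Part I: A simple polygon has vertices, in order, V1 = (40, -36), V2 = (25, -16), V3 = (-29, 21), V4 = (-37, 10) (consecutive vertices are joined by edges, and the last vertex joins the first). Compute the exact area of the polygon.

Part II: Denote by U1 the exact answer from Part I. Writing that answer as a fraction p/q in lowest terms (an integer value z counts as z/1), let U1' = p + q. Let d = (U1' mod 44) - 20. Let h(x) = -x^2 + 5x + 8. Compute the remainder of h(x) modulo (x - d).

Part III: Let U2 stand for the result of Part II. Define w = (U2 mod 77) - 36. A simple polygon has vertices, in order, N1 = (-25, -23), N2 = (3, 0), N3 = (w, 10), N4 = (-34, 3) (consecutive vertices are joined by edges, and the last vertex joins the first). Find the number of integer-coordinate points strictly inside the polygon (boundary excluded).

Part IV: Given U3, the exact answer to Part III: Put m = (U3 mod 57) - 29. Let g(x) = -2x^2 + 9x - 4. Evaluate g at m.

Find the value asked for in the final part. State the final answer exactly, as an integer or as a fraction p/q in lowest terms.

-184

Part I: cross terms: (40*-16 - 25*-36)=260, (25*21 - -29*-16)=61, (-29*10 - -37*21)=487, (-37*-36 - 40*10)=932; twice the area = |1740| = 1740; area = 870; answer 870
Part II: U1 = 870; threaded value p + q = 871; d = 15; remainder = value at the root: -1*(15)^2 + 5*(15)^1 + 8 = (-225) + (75) + (8) = -142; answer -142
Part III: U2 = -142; w = -24; cross terms: (-25*0 - 3*-23)=69, (3*10 - -24*0)=30, (-24*3 - -34*10)=268, (-34*-23 - -25*3)=857; twice the area = |1224| = 1224; area = 612; boundary points = 1 + 1 + 1 + 1 = 4; strictly interior points = area - boundary/2 + 1 = 611; answer 611
Part IV: U3 = 611; m = 12; -2*(12)^2 + 9*(12)^1 - 4 = (-288) + (108) + (-4) = -184; answer -184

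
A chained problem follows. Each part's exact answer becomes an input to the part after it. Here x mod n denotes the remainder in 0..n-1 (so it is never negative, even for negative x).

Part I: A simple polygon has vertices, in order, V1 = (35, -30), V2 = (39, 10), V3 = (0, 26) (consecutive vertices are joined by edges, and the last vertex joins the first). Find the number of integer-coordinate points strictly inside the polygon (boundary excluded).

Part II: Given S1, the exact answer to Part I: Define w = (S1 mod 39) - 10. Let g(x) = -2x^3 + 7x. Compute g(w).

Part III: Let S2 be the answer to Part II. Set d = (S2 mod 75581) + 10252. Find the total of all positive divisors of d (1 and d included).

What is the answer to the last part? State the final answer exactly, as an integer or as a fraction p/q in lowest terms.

Part I: cross terms: (35*10 - 39*-30)=1520, (39*26 - 0*10)=1014, (0*-30 - 35*26)=-910; twice the area = |1624| = 1624; area = 812; boundary points = 4 + 1 + 7 = 12; strictly interior points = area - boundary/2 + 1 = 807; answer 807
Part II: S1 = 807; w = 17; -2*(17)^3 + 7*(17)^1 = (-9826) + (119) = -9707; answer -9707
Part III: S2 = -9707; d = 76126; 76126 = 2 * 17 * 2239; sigma = (1 + 2) * (1 + 17) * (1 + 2239) = 3 * 18 * 2240 = 120960; answer 120960

120960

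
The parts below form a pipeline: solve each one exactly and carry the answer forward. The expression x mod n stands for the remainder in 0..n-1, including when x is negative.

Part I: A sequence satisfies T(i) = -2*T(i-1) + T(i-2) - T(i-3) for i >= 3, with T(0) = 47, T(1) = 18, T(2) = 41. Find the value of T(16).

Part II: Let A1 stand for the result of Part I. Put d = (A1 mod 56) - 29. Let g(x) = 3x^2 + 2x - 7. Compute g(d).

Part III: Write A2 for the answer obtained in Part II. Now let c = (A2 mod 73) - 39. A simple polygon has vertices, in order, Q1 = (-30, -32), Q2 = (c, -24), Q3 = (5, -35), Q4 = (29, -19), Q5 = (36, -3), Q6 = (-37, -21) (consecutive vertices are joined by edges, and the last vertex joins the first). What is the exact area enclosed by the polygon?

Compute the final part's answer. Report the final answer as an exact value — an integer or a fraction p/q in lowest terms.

Part I: T(3) = -2*(41) + 1*(18) - 1*(47) = -111; iterating: T(3)=-111, T(4)=245, T(5)=-642, T(6)=1640, T(7)=-4167, T(8)=10616, T(9)=-27039, T(10)=68861, T(11)=-175377, T(12)=446654, T(13)=-1137546, T(14)=2897123, T(15)=-7378446, T(16)=18791561; answer 18791561
Part II: A1 = 18791561; d = 4; 3*(4)^2 + 2*(4)^1 - 7 = (48) + (8) + (-7) = 49; answer 49
Part III: A2 = 49; c = 10; cross terms: (-30*-24 - 10*-32)=1040, (10*-35 - 5*-24)=-230, (5*-19 - 29*-35)=920, (29*-3 - 36*-19)=597, (36*-21 - -37*-3)=-867, (-37*-32 - -30*-21)=554; twice the area = |2014| = 2014; area = 1007; answer 1007

1007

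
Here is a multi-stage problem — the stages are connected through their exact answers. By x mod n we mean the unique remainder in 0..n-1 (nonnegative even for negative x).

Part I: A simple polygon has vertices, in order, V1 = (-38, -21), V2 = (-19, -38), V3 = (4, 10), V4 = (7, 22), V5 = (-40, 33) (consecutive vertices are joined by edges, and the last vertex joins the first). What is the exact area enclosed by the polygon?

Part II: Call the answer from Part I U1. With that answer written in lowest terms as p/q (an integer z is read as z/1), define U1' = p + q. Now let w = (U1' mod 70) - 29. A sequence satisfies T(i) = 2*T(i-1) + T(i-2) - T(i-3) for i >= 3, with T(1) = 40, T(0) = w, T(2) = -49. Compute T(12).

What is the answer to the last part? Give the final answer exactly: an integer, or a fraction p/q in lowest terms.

-107042

Part I: cross terms: (-38*-38 - -19*-21)=1045, (-19*10 - 4*-38)=-38, (4*22 - 7*10)=18, (7*33 - -40*22)=1111, (-40*-21 - -38*33)=2094; twice the area = |4230| = 4230; area = 2115; answer 2115
Part II: U1 = 2115; threaded value p + q = 2116; w = -13; T(3) = 2*(-49) + 1*(40) - 1*(-13) = -45; iterating: T(3)=-45, T(4)=-179, T(5)=-354, T(6)=-842, T(7)=-1859, T(8)=-4206, T(9)=-9429, T(10)=-21205, T(11)=-47633, T(12)=-107042; answer -107042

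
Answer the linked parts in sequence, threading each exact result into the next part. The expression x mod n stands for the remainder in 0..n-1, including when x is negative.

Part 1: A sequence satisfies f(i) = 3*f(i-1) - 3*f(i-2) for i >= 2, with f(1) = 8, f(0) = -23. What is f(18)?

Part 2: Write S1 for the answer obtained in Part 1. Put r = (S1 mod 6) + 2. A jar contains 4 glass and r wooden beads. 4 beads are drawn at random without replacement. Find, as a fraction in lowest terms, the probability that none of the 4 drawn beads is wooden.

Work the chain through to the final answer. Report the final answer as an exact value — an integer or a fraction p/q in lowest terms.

Part 1: f(2) = 3*(8) - 3*(-23) = 93; iterating: f(2)=93, f(3)=255, f(4)=486, f(5)=693, f(6)=621, f(7)=-216, f(8)=-2511, f(9)=-6885, f(10)=-13122, f(11)=-18711, f(12)=-16767, f(13)=5832, f(14)=67797, f(15)=185895, f(16)=354294, f(17)=505197, f(18)=452709; answer 452709
Part 2: S1 = 452709; r = 5; total draws C(9,4) = 126; favorable C(4,4) = 1; P = 1/126; answer 1/126

1/126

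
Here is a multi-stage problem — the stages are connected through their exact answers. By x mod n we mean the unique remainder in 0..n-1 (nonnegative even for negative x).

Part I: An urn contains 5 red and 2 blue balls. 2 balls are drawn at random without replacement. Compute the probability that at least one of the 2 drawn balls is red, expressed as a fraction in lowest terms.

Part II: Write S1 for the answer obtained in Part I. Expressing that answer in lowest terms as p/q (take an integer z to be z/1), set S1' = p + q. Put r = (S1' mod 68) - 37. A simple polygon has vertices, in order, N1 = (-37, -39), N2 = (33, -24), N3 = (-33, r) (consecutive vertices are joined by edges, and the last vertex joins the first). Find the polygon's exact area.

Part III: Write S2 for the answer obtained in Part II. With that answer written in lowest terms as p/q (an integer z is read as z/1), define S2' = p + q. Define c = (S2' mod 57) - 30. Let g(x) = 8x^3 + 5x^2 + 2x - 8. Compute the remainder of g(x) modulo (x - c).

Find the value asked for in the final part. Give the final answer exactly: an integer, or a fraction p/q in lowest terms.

76327

Part I: total draws C(7,2) = 21; complement C(2,2) = 1; favorable 21 - 1 = 20; P = 20/21; answer 20/21
Part II: S1 = 20/21; threaded value p + q = 41; r = 4; cross terms: (-37*-24 - 33*-39)=2175, (33*4 - -33*-24)=-660, (-33*-39 - -37*4)=1435; twice the area = |2950| = 2950; area = 1475; answer 1475
Part III: S2 = 1475; threaded value p + q = 1476; c = 21; remainder = value at the root: 8*(21)^3 + 5*(21)^2 + 2*(21)^1 - 8 = (74088) + (2205) + (42) + (-8) = 76327; answer 76327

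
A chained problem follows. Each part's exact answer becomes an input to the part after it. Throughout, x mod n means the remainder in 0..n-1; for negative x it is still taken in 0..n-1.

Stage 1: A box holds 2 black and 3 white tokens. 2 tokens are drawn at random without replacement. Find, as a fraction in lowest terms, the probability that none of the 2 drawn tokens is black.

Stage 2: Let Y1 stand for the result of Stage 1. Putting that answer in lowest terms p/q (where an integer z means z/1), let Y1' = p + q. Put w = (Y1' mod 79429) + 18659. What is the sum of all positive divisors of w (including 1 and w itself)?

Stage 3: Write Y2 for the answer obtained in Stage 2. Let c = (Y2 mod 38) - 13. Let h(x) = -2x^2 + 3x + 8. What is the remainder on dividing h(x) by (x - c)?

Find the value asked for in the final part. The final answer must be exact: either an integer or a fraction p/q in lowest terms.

Stage 1: total draws C(5,2) = 10; favorable C(3,2) = 3; P = 3/10; answer 3/10
Stage 2: Y1 = 3/10; threaded value p + q = 13; w = 18672; 18672 = 2^4 * 3 * 389; sigma = (1 + 2 + 4 + 8 + 16) * (1 + 3) * (1 + 389) = 31 * 4 * 390 = 48360; answer 48360
Stage 3: Y2 = 48360; c = 11; remainder = value at the root: -2*(11)^2 + 3*(11)^1 + 8 = (-242) + (33) + (8) = -201; answer -201

-201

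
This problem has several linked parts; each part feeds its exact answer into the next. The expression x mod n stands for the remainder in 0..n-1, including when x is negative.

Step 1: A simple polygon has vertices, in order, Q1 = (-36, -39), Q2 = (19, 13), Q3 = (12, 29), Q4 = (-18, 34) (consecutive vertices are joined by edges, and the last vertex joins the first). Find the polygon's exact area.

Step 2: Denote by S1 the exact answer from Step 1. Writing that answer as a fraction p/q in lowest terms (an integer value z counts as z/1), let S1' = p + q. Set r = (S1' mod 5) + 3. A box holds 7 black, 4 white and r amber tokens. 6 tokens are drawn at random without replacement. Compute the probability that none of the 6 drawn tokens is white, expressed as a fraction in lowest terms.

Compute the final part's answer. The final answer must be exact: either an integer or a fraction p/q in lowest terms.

Step 1: cross terms: (-36*13 - 19*-39)=273, (19*29 - 12*13)=395, (12*34 - -18*29)=930, (-18*-39 - -36*34)=1926; twice the area = |3524| = 3524; area = 1762; answer 1762
Step 2: S1 = 1762; threaded value p + q = 1763; r = 6; total draws C(17,6) = 12376; favorable C(13,6) = 1716; P = 33/238; answer 33/238

33/238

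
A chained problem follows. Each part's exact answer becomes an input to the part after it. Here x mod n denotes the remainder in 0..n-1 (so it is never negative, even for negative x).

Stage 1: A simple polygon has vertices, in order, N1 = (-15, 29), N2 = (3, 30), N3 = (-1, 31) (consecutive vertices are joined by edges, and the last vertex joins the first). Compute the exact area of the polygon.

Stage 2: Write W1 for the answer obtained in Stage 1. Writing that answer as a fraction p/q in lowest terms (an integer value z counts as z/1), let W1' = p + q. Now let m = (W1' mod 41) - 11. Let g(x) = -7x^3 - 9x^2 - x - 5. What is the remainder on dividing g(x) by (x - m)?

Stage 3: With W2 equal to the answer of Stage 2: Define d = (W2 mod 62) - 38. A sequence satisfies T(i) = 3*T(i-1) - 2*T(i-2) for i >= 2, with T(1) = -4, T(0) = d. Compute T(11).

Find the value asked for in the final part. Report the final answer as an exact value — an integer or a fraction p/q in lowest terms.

-12280

Stage 1: cross terms: (-15*30 - 3*29)=-537, (3*31 - -1*30)=123, (-1*29 - -15*31)=436; twice the area = |22| = 22; area = 11; answer 11
Stage 2: W1 = 11; threaded value p + q = 12; m = 1; remainder = value at the root: -7*(1)^3 - 9*(1)^2 - 1*(1)^1 - 5 = (-7) + (-9) + (-1) + (-5) = -22; answer -22
Stage 3: W2 = -22; d = 2; T(2) = 3*(-4) - 2*(2) = -16; iterating: T(2)=-16, T(3)=-40, T(4)=-88, T(5)=-184, T(6)=-376, T(7)=-760, T(8)=-1528, T(9)=-3064, T(10)=-6136, T(11)=-12280; answer -12280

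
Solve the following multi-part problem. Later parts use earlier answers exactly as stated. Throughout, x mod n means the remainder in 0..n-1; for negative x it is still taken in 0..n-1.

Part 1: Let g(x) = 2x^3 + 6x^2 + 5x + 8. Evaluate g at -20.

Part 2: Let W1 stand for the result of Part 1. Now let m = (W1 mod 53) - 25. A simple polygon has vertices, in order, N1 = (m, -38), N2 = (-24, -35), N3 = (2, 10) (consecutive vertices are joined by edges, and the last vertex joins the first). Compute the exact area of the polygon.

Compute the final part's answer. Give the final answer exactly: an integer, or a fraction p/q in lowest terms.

Part 1: 2*(-20)^3 + 6*(-20)^2 + 5*(-20)^1 + 8 = (-16000) + (2400) + (-100) + (8) = -13692; answer -13692
Part 2: W1 = -13692; m = 10; cross terms: (10*-35 - -24*-38)=-1262, (-24*10 - 2*-35)=-170, (2*-38 - 10*10)=-176; twice the area = |-1608| = 1608; area = 804; answer 804

804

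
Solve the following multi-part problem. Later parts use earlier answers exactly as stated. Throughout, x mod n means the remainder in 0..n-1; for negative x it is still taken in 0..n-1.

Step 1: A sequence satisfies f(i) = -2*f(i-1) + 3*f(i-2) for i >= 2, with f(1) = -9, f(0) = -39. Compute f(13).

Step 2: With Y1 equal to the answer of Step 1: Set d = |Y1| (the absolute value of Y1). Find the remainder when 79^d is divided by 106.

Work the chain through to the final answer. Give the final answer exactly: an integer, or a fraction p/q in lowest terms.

Step 1: f(2) = -2*(-9) + 3*(-39) = -99; iterating: f(2)=-99, f(3)=171, f(4)=-639, f(5)=1791, f(6)=-5499, f(7)=16371, f(8)=-49239, f(9)=147591, f(10)=-442899, f(11)=1328571, f(12)=-3985839, f(13)=11957391; answer 11957391
Step 2: Y1 = 11957391; d = 11957391; squarings mod 106: 79^1=79, 79^2=93, 79^4=63, 79^8=47, 79^16=89, 79^32=77, 79^64=99, 79^128=49, 79^256=69, 79^512=97, 79^1024=81, 79^2048=95, 79^4096=15, 79^8192=13, 79^16384=63, 79^32768=47, 79^65536=89, 79^131072=77, 79^262144=99, 79^524288=49, 79^1048576=69, 79^2097152=97, 79^4194304=81, 79^8388608=95; 79^11957391 = 79^1 * 79^2 * 79^4 * 79^8 * 79^128 * 79^1024 * 79^4096 * 79^8192 * 79^16384 * 79^131072 * 79^262144 * 79^1048576 * 79^2097152 * 79^8388608 = 71 (mod 106); answer 71

71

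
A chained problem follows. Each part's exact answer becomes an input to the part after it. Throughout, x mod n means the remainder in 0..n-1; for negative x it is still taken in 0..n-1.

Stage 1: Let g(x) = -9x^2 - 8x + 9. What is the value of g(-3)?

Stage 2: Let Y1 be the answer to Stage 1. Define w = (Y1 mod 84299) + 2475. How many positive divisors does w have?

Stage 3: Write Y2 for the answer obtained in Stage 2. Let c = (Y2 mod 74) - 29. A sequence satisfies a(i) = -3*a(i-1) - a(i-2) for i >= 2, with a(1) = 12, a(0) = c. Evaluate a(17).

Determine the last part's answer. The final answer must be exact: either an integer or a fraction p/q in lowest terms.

22690155

Stage 1: -9*(-3)^2 - 8*(-3)^1 + 9 = (-81) + (24) + (9) = -48; answer -48
Stage 2: Y1 = -48; w = 86726; 86726 = 2 * 103 * 421; number of divisors = (1+1) * (1+1) * (1+1) = 8; answer 8
Stage 3: Y2 = 8; c = -21; a(2) = -3*(12) - 1*(-21) = -15; iterating: a(2)=-15, a(3)=33, a(4)=-84, a(5)=219, a(6)=-573, a(7)=1500, a(8)=-3927, a(9)=10281, a(10)=-26916, a(11)=70467, a(12)=-184485, a(13)=482988, a(14)=-1264479, a(15)=3310449, a(16)=-8666868, a(17)=22690155; answer 22690155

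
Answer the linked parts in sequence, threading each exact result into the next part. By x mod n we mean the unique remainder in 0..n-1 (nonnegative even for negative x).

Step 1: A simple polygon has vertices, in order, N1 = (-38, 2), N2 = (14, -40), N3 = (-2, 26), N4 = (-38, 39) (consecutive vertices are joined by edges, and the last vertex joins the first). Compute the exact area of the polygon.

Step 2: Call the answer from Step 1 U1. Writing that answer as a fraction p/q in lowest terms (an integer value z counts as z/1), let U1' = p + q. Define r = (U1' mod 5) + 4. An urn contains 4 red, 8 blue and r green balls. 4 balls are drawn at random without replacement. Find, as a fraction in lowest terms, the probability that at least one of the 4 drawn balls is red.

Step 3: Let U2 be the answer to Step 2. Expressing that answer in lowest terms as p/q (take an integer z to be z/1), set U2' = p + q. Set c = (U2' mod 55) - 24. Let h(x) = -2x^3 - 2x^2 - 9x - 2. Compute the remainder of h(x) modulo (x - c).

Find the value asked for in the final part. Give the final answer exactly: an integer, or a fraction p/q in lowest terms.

Step 1: cross terms: (-38*-40 - 14*2)=1492, (14*26 - -2*-40)=284, (-2*39 - -38*26)=910, (-38*2 - -38*39)=1406; twice the area = |4092| = 4092; area = 2046; answer 2046
Step 2: U1 = 2046; threaded value p + q = 2047; r = 6; total draws C(18,4) = 3060; complement C(14,4) = 1001; favorable 3060 - 1001 = 2059; P = 2059/3060; answer 2059/3060
Step 3: U2 = 2059/3060; threaded value p + q = 5119; c = -20; remainder = value at the root: -2*(-20)^3 - 2*(-20)^2 - 9*(-20)^1 - 2 = (16000) + (-800) + (180) + (-2) = 15378; answer 15378

15378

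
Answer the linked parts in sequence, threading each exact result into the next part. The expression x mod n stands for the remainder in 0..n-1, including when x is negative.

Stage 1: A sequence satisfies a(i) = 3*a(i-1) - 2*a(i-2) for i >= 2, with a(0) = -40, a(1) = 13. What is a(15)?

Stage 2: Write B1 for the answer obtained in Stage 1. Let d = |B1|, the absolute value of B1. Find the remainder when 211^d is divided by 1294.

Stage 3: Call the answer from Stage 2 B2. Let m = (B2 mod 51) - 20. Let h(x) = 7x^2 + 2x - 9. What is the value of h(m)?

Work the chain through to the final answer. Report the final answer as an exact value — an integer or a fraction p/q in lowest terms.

Stage 1: a(2) = 3*(13) - 2*(-40) = 119; iterating: a(2)=119, a(3)=331, a(4)=755, a(5)=1603, a(6)=3299, a(7)=6691, a(8)=13475, a(9)=27043, a(10)=54179, a(11)=108451, a(12)=216995, a(13)=434083, a(14)=868259, a(15)=1736611; answer 1736611
Stage 2: B1 = 1736611; d = 1736611; squarings mod 1294: 211^1=211, 211^2=525, 211^4=3, 211^8=9, 211^16=81, 211^32=91, 211^64=517, 211^128=725, 211^256=261, 211^512=833, 211^1024=305, 211^2048=1151, 211^4096=1039, 211^8192=325, 211^16384=811, 211^32768=369, 211^65536=291, 211^131072=571, 211^262144=1247, 211^524288=915, 211^1048576=7; 211^1736611 = 211^1 * 211^2 * 211^32 * 211^128 * 211^256 * 211^512 * 211^1024 * 211^2048 * 211^4096 * 211^8192 * 211^16384 * 211^131072 * 211^524288 * 211^1048576 = 613 (mod 1294); answer 613
Stage 3: B2 = 613; m = -19; 7*(-19)^2 + 2*(-19)^1 - 9 = (2527) + (-38) + (-9) = 2480; answer 2480

2480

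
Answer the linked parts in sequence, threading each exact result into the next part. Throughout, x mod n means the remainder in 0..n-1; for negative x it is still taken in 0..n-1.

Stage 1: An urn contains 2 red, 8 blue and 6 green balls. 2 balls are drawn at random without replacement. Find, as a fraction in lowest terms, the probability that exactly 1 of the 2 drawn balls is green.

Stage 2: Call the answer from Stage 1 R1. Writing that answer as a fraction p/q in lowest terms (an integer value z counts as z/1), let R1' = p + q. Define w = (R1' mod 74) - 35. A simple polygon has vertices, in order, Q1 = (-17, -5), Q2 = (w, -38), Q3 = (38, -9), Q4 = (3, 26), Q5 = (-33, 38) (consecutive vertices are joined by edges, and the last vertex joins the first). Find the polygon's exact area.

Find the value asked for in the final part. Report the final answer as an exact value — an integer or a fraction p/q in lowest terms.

2508

Stage 1: total draws C(16,2) = 120; favorable C(6,1)*C(10,1) = 60; P = 1/2; answer 1/2
Stage 2: R1 = 1/2; threaded value p + q = 3; w = -32; cross terms: (-17*-38 - -32*-5)=486, (-32*-9 - 38*-38)=1732, (38*26 - 3*-9)=1015, (3*38 - -33*26)=972, (-33*-5 - -17*38)=811; twice the area = |5016| = 5016; area = 2508; answer 2508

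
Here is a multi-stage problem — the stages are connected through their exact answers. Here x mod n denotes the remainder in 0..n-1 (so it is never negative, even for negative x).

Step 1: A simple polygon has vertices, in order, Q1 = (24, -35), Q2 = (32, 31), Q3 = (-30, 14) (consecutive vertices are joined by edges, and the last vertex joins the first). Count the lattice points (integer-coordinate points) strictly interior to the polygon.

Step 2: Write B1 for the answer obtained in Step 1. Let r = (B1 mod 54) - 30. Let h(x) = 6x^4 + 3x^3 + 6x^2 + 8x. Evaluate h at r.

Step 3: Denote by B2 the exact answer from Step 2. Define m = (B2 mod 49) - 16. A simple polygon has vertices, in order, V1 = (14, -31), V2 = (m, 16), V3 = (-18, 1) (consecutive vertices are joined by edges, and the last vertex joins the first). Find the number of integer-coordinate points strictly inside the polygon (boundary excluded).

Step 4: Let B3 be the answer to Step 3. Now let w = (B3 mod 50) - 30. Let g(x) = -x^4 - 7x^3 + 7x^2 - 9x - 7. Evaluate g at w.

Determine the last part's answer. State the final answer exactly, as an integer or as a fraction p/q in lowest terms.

Step 1: cross terms: (24*31 - 32*-35)=1864, (32*14 - -30*31)=1378, (-30*-35 - 24*14)=714; twice the area = |3956| = 3956; area = 1978; boundary points = 2 + 1 + 1 = 4; strictly interior points = area - boundary/2 + 1 = 1977; answer 1977
Step 2: B1 = 1977; r = 3; 6*(3)^4 + 3*(3)^3 + 6*(3)^2 + 8*(3)^1 = (486) + (81) + (54) + (24) = 645; answer 645
Step 3: B2 = 645; m = -8; cross terms: (14*16 - -8*-31)=-24, (-8*1 - -18*16)=280, (-18*-31 - 14*1)=544; twice the area = |800| = 800; area = 400; boundary points = 1 + 5 + 32 = 38; strictly interior points = area - boundary/2 + 1 = 382; answer 382
Step 4: B3 = 382; w = 2; -1*(2)^4 - 7*(2)^3 + 7*(2)^2 - 9*(2)^1 - 7 = (-16) + (-56) + (28) + (-18) + (-7) = -69; answer -69

-69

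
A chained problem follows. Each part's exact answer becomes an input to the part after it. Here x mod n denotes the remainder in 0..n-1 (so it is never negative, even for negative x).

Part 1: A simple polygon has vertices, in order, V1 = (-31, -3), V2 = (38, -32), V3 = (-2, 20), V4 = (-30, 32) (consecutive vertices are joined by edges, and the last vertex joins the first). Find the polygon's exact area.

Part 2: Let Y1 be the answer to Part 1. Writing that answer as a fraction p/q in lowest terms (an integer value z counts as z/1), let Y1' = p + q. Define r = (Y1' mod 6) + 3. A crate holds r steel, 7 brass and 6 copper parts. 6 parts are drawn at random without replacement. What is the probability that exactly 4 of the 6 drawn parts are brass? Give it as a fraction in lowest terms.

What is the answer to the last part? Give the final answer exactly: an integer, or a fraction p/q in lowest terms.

225/1768

Part 1: cross terms: (-31*-32 - 38*-3)=1106, (38*20 - -2*-32)=696, (-2*32 - -30*20)=536, (-30*-3 - -31*32)=1082; twice the area = |3420| = 3420; area = 1710; answer 1710
Part 2: Y1 = 1710; threaded value p + q = 1711; r = 4; total draws C(17,6) = 12376; favorable C(7,4)*C(10,2) = 1575; P = 225/1768; answer 225/1768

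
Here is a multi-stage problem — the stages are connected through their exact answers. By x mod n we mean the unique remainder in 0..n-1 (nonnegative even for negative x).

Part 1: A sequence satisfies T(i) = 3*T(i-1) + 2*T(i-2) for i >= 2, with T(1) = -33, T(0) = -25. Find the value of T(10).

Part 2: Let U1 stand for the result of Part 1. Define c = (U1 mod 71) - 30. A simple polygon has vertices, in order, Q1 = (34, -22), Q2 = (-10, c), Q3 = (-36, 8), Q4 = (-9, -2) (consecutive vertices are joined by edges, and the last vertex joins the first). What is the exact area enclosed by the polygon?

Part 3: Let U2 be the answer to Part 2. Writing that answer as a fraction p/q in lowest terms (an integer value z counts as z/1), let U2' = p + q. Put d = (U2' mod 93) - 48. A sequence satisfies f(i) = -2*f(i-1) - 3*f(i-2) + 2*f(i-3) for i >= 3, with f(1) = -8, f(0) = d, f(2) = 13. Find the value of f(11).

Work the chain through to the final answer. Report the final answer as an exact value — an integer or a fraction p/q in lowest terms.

10228

Part 1: T(2) = 3*(-33) + 2*(-25) = -149; iterating: T(2)=-149, T(3)=-513, T(4)=-1837, T(5)=-6537, T(6)=-23285, T(7)=-82929, T(8)=-295357, T(9)=-1051929, T(10)=-3746501; answer -3746501
Part 2: U1 = -3746501; c = -3; cross terms: (34*-3 - -10*-22)=-322, (-10*8 - -36*-3)=-188, (-36*-2 - -9*8)=144, (-9*-22 - 34*-2)=266; twice the area = |-100| = 100; area = 50; answer 50
Part 3: U2 = 50; threaded value p + q = 51; d = 3; f(3) = -2*(13) - 3*(-8) + 2*(3) = 4; iterating: f(3)=4, f(4)=-63, f(5)=140, f(6)=-83, f(7)=-380, f(8)=1289, f(9)=-1604, f(10)=-1419, f(11)=10228; answer 10228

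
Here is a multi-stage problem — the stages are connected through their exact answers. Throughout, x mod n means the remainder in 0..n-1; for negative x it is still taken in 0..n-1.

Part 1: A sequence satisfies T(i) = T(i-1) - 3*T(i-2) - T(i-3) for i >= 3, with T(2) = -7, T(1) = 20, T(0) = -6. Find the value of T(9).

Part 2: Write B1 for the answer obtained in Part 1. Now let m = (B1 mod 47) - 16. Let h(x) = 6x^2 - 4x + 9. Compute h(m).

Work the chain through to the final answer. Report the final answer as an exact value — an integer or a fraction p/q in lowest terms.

Part 1: T(3) = 1*(-7) - 3*(20) - 1*(-6) = -61; iterating: T(3)=-61, T(4)=-60, T(5)=130, T(6)=371, T(7)=41, T(8)=-1202, T(9)=-1696; answer -1696
Part 2: B1 = -1696; m = 27; 6*(27)^2 - 4*(27)^1 + 9 = (4374) + (-108) + (9) = 4275; answer 4275

4275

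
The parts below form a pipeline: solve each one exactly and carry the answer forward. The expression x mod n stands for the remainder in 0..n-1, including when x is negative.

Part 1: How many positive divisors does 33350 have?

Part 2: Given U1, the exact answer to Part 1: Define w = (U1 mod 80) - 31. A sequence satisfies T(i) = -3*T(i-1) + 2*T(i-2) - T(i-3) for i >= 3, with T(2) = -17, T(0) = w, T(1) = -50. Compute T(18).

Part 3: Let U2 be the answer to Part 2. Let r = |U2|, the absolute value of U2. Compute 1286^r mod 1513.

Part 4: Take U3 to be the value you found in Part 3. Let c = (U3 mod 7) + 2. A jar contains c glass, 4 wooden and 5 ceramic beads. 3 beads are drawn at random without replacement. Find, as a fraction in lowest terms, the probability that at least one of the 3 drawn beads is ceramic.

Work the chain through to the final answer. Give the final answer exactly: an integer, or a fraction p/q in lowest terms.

115/143

Part 1: 33350 = 2 * 5^2 * 23 * 29; number of divisors = (1+1) * (2+1) * (1+1) * (1+1) = 24; answer 24
Part 2: U1 = 24; w = -7; T(3) = -3*(-17) + 2*(-50) - 1*(-7) = -42; iterating: T(3)=-42, T(4)=142, T(5)=-493, T(6)=1805, T(7)=-6543, T(8)=23732, T(9)=-86087, T(10)=312268, T(11)=-1132710, T(12)=4108753, T(13)=-14903947, T(14)=54062057, T(15)=-196102818, T(16)=711336515, T(17)=-2580277238, T(18)=9359607562; answer 9359607562
Part 3: U2 = 9359607562; r = 9359607562; squarings mod 1513: 1286^1=1286, 1286^2=87, 1286^4=4, 1286^8=16, 1286^16=256, 1286^32=477, 1286^64=579, 1286^128=868, 1286^256=1463, 1286^512=987, 1286^1024=1310, 1286^2048=358, 1286^4096=1072, 1286^8192=817, 1286^16384=256, 1286^32768=477, 1286^65536=579, 1286^131072=868, 1286^262144=1463, 1286^524288=987, 1286^1048576=1310, 1286^2097152=358, 1286^4194304=1072, 1286^8388608=817, 1286^16777216=256, 1286^33554432=477, 1286^67108864=579, 1286^134217728=868, 1286^268435456=1463, 1286^536870912=987, 1286^1073741824=1310, 1286^2147483648=358, 1286^4294967296=1072, 1286^8589934592=817; 1286^9359607562 = 1286^2 * 1286^8 * 1286^256 * 1286^512 * 1286^1024 * 1286^16384 * 1286^2097152 * 1286^4194304 * 1286^8388608 * 1286^16777216 * 1286^67108864 * 1286^134217728 * 1286^536870912 * 1286^8589934592 = 1052 (mod 1513); answer 1052
Part 4: U3 = 1052; c = 4; total draws C(13,3) = 286; complement C(8,3) = 56; favorable 286 - 56 = 230; P = 115/143; answer 115/143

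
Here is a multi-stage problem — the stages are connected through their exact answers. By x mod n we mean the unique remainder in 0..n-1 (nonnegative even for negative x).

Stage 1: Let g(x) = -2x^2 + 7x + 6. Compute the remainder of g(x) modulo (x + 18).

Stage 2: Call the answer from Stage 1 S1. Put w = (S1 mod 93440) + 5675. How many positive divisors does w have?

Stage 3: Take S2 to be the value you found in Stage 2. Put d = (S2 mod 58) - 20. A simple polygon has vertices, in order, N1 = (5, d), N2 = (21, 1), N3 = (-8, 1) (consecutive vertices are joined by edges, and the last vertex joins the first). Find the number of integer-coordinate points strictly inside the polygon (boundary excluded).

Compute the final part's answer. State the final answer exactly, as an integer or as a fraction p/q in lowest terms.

Stage 1: remainder = value at the root: -2*(-18)^2 + 7*(-18)^1 + 6 = (-648) + (-126) + (6) = -768; answer -768
Stage 2: S1 = -768; w = 98347; 98347 is prime, so its only divisors are 1 and 98347; count = 2; answer 2
Stage 3: S2 = 2; d = -18; cross terms: (5*1 - 21*-18)=383, (21*1 - -8*1)=29, (-8*-18 - 5*1)=139; twice the area = |551| = 551; area = 551/2; boundary points = 1 + 29 + 1 = 31; strictly interior points = area - boundary/2 + 1 = 261; answer 261

261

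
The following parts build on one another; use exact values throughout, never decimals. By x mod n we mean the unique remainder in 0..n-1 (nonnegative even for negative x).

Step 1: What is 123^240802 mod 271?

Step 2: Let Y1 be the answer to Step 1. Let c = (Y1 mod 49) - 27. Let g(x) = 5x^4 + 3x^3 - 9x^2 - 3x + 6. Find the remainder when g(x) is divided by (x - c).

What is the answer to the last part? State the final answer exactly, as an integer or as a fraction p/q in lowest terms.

10562

Step 1: squarings mod 271: 123^1=123, 123^2=224, 123^4=41, 123^8=55, 123^16=44, 123^32=39, 123^64=166, 123^128=185, 123^256=79, 123^512=8, 123^1024=64, 123^2048=31, 123^4096=148, 123^8192=224, 123^16384=41, 123^32768=55, 123^65536=44, 123^131072=39; 123^240802 = 123^2 * 123^32 * 123^128 * 123^1024 * 123^2048 * 123^8192 * 123^32768 * 123^65536 * 123^131072 = 167 (mod 271); answer 167
Step 2: Y1 = 167; c = -7; remainder = value at the root: 5*(-7)^4 + 3*(-7)^3 - 9*(-7)^2 - 3*(-7)^1 + 6 = (12005) + (-1029) + (-441) + (21) + (6) = 10562; answer 10562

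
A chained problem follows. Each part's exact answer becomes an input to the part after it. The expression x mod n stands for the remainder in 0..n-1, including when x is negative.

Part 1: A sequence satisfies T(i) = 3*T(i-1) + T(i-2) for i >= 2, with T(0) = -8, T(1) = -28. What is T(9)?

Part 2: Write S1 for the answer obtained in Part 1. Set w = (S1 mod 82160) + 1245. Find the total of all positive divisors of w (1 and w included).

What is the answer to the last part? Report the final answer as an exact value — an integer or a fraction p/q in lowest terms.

25920

Part 1: T(2) = 3*(-28) + 1*(-8) = -92; iterating: T(2)=-92, T(3)=-304, T(4)=-1004, T(5)=-3316, T(6)=-10952, T(7)=-36172, T(8)=-119468, T(9)=-394576; answer -394576
Part 2: S1 = -394576; w = 17469; 17469 = 3^3 * 647; sigma = (1 + 3 + 9 + 27) * (1 + 647) = 40 * 648 = 25920; answer 25920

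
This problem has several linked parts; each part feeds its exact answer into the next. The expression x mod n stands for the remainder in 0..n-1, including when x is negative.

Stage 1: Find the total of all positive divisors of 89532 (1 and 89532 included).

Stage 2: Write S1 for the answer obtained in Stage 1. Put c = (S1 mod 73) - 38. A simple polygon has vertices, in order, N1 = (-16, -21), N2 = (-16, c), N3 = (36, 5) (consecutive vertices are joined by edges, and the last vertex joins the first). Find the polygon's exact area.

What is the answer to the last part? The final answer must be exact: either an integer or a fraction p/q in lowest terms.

624

Stage 1: 89532 = 2^2 * 3^3 * 829; sigma = (1 + 2 + 4) * (1 + 3 + 9 + 27) * (1 + 829) = 7 * 40 * 830 = 232400; answer 232400
Stage 2: S1 = 232400; c = 3; cross terms: (-16*3 - -16*-21)=-384, (-16*5 - 36*3)=-188, (36*-21 - -16*5)=-676; twice the area = |-1248| = 1248; area = 624; answer 624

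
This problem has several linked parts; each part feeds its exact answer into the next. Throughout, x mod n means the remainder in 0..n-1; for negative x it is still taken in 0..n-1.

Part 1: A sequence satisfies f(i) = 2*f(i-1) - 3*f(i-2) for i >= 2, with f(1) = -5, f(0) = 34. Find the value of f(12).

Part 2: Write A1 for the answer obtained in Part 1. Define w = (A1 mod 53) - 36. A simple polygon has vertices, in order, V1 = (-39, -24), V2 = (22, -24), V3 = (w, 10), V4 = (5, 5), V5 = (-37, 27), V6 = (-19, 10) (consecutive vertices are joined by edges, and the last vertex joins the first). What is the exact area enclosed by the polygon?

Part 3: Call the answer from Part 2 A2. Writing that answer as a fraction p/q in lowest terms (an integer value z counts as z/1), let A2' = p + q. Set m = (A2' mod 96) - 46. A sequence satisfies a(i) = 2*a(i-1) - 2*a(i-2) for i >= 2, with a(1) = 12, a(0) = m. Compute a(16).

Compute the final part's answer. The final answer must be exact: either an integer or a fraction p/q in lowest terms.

Part 1: f(2) = 2*(-5) - 3*(34) = -112; iterating: f(2)=-112, f(3)=-209, f(4)=-82, f(5)=463, f(6)=1172, f(7)=955, f(8)=-1606, f(9)=-6077, f(10)=-7336, f(11)=3559, f(12)=29126; answer 29126
Part 2: A1 = 29126; w = -7; cross terms: (-39*-24 - 22*-24)=1464, (22*10 - -7*-24)=52, (-7*5 - 5*10)=-85, (5*27 - -37*5)=320, (-37*10 - -19*27)=143, (-19*-24 - -39*10)=846; twice the area = |2740| = 2740; area = 1370; answer 1370
Part 3: A2 = 1370; threaded value p + q = 1371; m = -19; a(2) = 2*(12) - 2*(-19) = 62; iterating: a(2)=62, a(3)=100, a(4)=76, a(5)=-48, a(6)=-248, a(7)=-400, a(8)=-304, a(9)=192, a(10)=992, a(11)=1600, a(12)=1216, a(13)=-768, a(14)=-3968, a(15)=-6400, a(16)=-4864; answer -4864

-4864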